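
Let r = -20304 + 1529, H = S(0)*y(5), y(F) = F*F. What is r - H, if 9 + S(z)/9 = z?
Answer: -16750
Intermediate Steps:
y(F) = F²
S(z) = -81 + 9*z
H = -2025 (H = (-81 + 9*0)*5² = (-81 + 0)*25 = -81*25 = -2025)
r = -18775
r - H = -18775 - 1*(-2025) = -18775 + 2025 = -16750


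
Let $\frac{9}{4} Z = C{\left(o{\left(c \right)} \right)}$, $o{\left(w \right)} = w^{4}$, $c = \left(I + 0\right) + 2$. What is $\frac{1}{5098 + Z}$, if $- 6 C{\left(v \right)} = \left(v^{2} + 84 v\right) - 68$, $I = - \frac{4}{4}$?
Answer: $\frac{27}{137612} \approx 0.0001962$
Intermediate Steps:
$I = -1$ ($I = \left(-4\right) \frac{1}{4} = -1$)
$c = 1$ ($c = \left(-1 + 0\right) + 2 = -1 + 2 = 1$)
$C{\left(v \right)} = \frac{34}{3} - 14 v - \frac{v^{2}}{6}$ ($C{\left(v \right)} = - \frac{\left(v^{2} + 84 v\right) - 68}{6} = - \frac{-68 + v^{2} + 84 v}{6} = \frac{34}{3} - 14 v - \frac{v^{2}}{6}$)
$Z = - \frac{34}{27}$ ($Z = \frac{4 \left(\frac{34}{3} - 14 \cdot 1^{4} - \frac{\left(1^{4}\right)^{2}}{6}\right)}{9} = \frac{4 \left(\frac{34}{3} - 14 - \frac{1^{2}}{6}\right)}{9} = \frac{4 \left(\frac{34}{3} - 14 - \frac{1}{6}\right)}{9} = \frac{4}{9} \left(- \frac{17}{6}\right) = - \frac{34}{27} \approx -1.2593$)
$\frac{1}{5098 + Z} = \frac{1}{5098 - \frac{34}{27}} = \frac{1}{\frac{137612}{27}} = \frac{27}{137612}$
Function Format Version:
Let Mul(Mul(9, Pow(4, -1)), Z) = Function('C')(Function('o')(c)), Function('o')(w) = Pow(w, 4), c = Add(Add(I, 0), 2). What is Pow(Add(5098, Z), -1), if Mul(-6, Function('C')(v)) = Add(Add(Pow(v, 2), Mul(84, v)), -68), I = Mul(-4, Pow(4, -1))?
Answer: Rational(27, 137612) ≈ 0.00019620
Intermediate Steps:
I = -1 (I = Mul(-4, Rational(1, 4)) = -1)
c = 1 (c = Add(Add(-1, 0), 2) = Add(-1, 2) = 1)
Function('C')(v) = Add(Rational(34, 3), Mul(-14, v), Mul(Rational(-1, 6), Pow(v, 2))) (Function('C')(v) = Mul(Rational(-1, 6), Add(Add(Pow(v, 2), Mul(84, v)), -68)) = Mul(Rational(-1, 6), Add(-68, Pow(v, 2), Mul(84, v))) = Add(Rational(34, 3), Mul(-14, v), Mul(Rational(-1, 6), Pow(v, 2))))
Z = Rational(-34, 27) (Z = Mul(Rational(4, 9), Add(Rational(34, 3), Mul(-14, Pow(1, 4)), Mul(Rational(-1, 6), Pow(Pow(1, 4), 2)))) = Mul(Rational(4, 9), Add(Rational(34, 3), Mul(-14, 1), Mul(Rational(-1, 6), Pow(1, 2)))) = Mul(Rational(4, 9), Add(Rational(34, 3), -14, Mul(Rational(-1, 6), 1))) = Mul(Rational(4, 9), Add(Rational(34, 3), -14, Rational(-1, 6))) = Mul(Rational(4, 9), Rational(-17, 6)) = Rational(-34, 27) ≈ -1.2593)
Pow(Add(5098, Z), -1) = Pow(Add(5098, Rational(-34, 27)), -1) = Pow(Rational(137612, 27), -1) = Rational(27, 137612)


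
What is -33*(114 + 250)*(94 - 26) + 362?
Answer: -816454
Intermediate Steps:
-33*(114 + 250)*(94 - 26) + 362 = -12012*68 + 362 = -33*24752 + 362 = -816816 + 362 = -816454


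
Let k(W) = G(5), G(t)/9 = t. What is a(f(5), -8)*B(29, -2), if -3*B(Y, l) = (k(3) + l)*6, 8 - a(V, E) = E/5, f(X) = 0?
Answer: -4128/5 ≈ -825.60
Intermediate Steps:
G(t) = 9*t
k(W) = 45 (k(W) = 9*5 = 45)
a(V, E) = 8 - E/5
B(Y, l) = -90 - 2*l (B(Y, l) = -(45 + l)*6/3 = -(270 + 6*l)/3 = -90 - 2*l)
a(f(5), -8)*B(29, -2) = (8 - 1/5*(-8))*(-90 - 2*(-2)) = (8 + 8/5)*(-90 + 4) = (48/5)*(-86) = -4128/5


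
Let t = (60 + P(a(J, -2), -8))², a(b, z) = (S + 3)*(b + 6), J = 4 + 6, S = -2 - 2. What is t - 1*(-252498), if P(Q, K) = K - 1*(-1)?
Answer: 255307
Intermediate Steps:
S = -4
J = 10
a(b, z) = -6 - b (a(b, z) = (-4 + 3)*(b + 6) = -(6 + b) = -6 - b)
P(Q, K) = 1 + K (P(Q, K) = K + 1 = 1 + K)
t = 2809 (t = (60 + (1 - 8))² = (60 - 7)² = 53² = 2809)
t - 1*(-252498) = 2809 - 1*(-252498) = 2809 + 252498 = 255307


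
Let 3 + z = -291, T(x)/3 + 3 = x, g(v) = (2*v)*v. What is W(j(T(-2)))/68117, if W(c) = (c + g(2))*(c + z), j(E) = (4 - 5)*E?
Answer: -6417/68117 ≈ -0.094205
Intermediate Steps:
g(v) = 2*v**2
T(x) = -9 + 3*x
z = -294 (z = -3 - 291 = -294)
j(E) = -E
W(c) = (-294 + c)*(8 + c) (W(c) = (c + 2*2**2)*(c - 294) = (c + 2*4)*(-294 + c) = (c + 8)*(-294 + c) = (8 + c)*(-294 + c) = (-294 + c)*(8 + c))
W(j(T(-2)))/68117 = (-2352 + (-(-9 + 3*(-2)))**2 - (-286)*(-9 + 3*(-2)))/68117 = (-2352 + (-(-9 - 6))**2 - (-286)*(-9 - 6))*(1/68117) = (-2352 + (-1*(-15))**2 - (-286)*(-15))*(1/68117) = (-2352 + 15**2 - 286*15)*(1/68117) = (-2352 + 225 - 4290)*(1/68117) = -6417*1/68117 = -6417/68117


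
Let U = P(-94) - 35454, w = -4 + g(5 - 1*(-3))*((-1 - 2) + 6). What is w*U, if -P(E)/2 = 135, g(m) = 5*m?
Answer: -4143984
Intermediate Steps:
P(E) = -270 (P(E) = -2*135 = -270)
w = 116 (w = -4 + (5*(5 - 1*(-3)))*((-1 - 2) + 6) = -4 + (5*(5 + 3))*(-3 + 6) = -4 + (5*8)*3 = -4 + 40*3 = -4 + 120 = 116)
U = -35724 (U = -270 - 35454 = -35724)
w*U = 116*(-35724) = -4143984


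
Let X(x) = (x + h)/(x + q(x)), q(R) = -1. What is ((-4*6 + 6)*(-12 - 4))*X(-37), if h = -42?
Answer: 11376/19 ≈ 598.74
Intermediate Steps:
X(x) = (-42 + x)/(-1 + x) (X(x) = (x - 42)/(x - 1) = (-42 + x)/(-1 + x))
((-4*6 + 6)*(-12 - 4))*X(-37) = ((-4*6 + 6)*(-12 - 4))*((-42 - 37)/(-1 - 37)) = ((-24 + 6)*(-16))*(-79/(-38)) = (-18*(-16))*(-1/38*(-79)) = 288*(79/38) = 11376/19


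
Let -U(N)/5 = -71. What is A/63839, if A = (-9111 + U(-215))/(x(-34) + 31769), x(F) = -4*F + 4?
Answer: -8756/2037038651 ≈ -4.2984e-6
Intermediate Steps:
U(N) = 355 (U(N) = -5*(-71) = 355)
x(F) = 4 - 4*F
A = -8756/31909 (A = (-9111 + 355)/((4 - 4*(-34)) + 31769) = -8756/((4 + 136) + 31769) = -8756/(140 + 31769) = -8756/31909 ≈ -0.27441)
A/63839 = -8756/31909/63839 = -8756/31909*1/63839 = -8756/2037038651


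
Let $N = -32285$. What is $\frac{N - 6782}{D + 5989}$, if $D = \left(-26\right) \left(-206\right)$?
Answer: $- \frac{39067}{11345} \approx -3.4435$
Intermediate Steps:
$D = 5356$
$\frac{N - 6782}{D + 5989} = \frac{-32285 - 6782}{5356 + 5989} = - \frac{39067}{11345}$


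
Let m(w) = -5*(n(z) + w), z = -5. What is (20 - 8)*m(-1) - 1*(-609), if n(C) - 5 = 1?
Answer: 309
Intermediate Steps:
n(C) = 6 (n(C) = 5 + 1 = 6)
m(w) = -30 - 5*w (m(w) = -5*(6 + w) = -30 - 5*w)
(20 - 8)*m(-1) - 1*(-609) = (20 - 8)*(-30 - 5*(-1)) - 1*(-609) = 12*(-30 + 5) + 609 = 12*(-25) + 609 = -300 + 609 = 309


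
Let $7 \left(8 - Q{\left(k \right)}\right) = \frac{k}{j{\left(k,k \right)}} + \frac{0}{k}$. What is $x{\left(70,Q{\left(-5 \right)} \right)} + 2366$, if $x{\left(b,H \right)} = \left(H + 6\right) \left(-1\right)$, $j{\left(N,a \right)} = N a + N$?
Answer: $\frac{65855}{28} \approx 2352.0$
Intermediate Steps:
$j{\left(N,a \right)} = N + N a$
$Q{\left(k \right)} = 8 - \frac{1}{7 \left(1 + k\right)}$ ($Q{\left(k \right)} = 8 - \frac{\frac{k}{k \left(1 + k\right)} + \frac{0}{k}}{7} = 8 - \frac{k \frac{1}{k \left(1 + k\right)} + 0}{7} = 8 - \frac{\frac{1}{1 + k} + 0}{7} = 8 - \frac{1}{7 \left(1 + k\right)}$)
$x{\left(b,H \right)} = -6 - H$ ($x{\left(b,H \right)} = \left(6 + H\right) \left(-1\right) = -6 - H$)
$x{\left(70,Q{\left(-5 \right)} \right)} + 2366 = \left(-6 - \frac{55 + 56 \left(-5\right)}{7 \left(1 - 5\right)}\right) + 2366 = \left(-6 - \frac{55 - 280}{7 \left(-4\right)}\right) + 2366 = \left(-6 - \frac{1}{7} \left(- \frac{1}{4}\right) \left(-225\right)\right) + 2366 = \left(-6 - \frac{225}{28}\right) + 2366 = - \frac{393}{28} + 2366 = \frac{65855}{28}$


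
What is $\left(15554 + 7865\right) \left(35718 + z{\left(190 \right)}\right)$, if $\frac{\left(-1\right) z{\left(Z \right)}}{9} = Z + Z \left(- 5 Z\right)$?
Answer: $38840598852$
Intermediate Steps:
$z{\left(Z \right)} = - 9 Z + 45 Z^{2}$ ($z{\left(Z \right)} = - 9 \left(Z + Z \left(- 5 Z\right)\right) = - 9 \left(Z - 5 Z^{2}\right) = - 9 Z + 45 Z^{2}$)
$\left(15554 + 7865\right) \left(35718 + z{\left(190 \right)}\right) = \left(15554 + 7865\right) \left(35718 + 9 \cdot 190 \left(-1 + 5 \cdot 190\right)\right) = 23419 \left(35718 + 9 \cdot 190 \left(-1 + 950\right)\right) = 23419 \left(35718 + 9 \cdot 190 \cdot 949\right) = 23419 \left(35718 + 1622790\right) = 23419 \cdot 1658508 = 38840598852$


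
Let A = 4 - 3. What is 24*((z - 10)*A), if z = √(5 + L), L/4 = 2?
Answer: -240 + 24*√13 ≈ -153.47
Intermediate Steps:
L = 8 (L = 4*2 = 8)
z = √13 (z = √(5 + 8) = √13 ≈ 3.6056)
A = 1
24*((z - 10)*A) = 24*((√13 - 10)*1) = 24*((-10 + √13)*1) = 24*(-10 + √13) = -240 + 24*√13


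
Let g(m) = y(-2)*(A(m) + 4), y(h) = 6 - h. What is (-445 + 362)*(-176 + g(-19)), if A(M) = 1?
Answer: 11288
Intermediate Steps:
g(m) = 40 (g(m) = (6 - 1*(-2))*(1 + 4) = (6 + 2)*5 = 8*5 = 40)
(-445 + 362)*(-176 + g(-19)) = (-445 + 362)*(-176 + 40) = -83*(-136) = 11288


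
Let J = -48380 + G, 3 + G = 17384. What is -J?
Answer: 30999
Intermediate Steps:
G = 17381 (G = -3 + 17384 = 17381)
J = -30999 (J = -48380 + 17381 = -30999)
-J = -1*(-30999) = 30999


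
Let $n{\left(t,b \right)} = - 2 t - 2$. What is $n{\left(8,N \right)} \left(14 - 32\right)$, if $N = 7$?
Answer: $324$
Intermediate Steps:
$n{\left(t,b \right)} = -2 - 2 t$
$n{\left(8,N \right)} \left(14 - 32\right) = \left(-2 - 16\right) \left(14 - 32\right) = \left(-2 - 16\right) \left(-18\right) = \left(-18\right) \left(-18\right) = 324$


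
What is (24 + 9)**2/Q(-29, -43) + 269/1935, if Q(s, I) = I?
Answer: -48736/1935 ≈ -25.187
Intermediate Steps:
(24 + 9)**2/Q(-29, -43) + 269/1935 = (24 + 9)**2/(-43) + 269/1935 = 33**2*(-1/43) + 269*(1/1935) = 1089*(-1/43) + 269/1935 = -1089/43 + 269/1935 = -48736/1935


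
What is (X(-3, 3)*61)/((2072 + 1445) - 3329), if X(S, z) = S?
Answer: -183/188 ≈ -0.97340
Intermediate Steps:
(X(-3, 3)*61)/((2072 + 1445) - 3329) = (-3*61)/((2072 + 1445) - 3329) = -183/(3517 - 3329) = -183/188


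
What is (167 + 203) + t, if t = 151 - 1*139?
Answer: 382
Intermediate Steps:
t = 12 (t = 151 - 139 = 12)
(167 + 203) + t = (167 + 203) + 12 = 370 + 12 = 382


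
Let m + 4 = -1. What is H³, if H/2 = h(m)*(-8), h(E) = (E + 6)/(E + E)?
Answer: 512/125 ≈ 4.0960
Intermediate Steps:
m = -5 (m = -4 - 1 = -5)
h(E) = (6 + E)/(2*E) (h(E) = (6 + E)/((2*E)) = (6 + E)*(1/(2*E)) = (6 + E)/(2*E))
H = 8/5 (H = 2*(((½)*(6 - 5)/(-5))*(-8)) = 2*(((½)*(-⅕)*1)*(-8)) = 2*(-⅒*(-8)) = 2*(⅘) = 8/5 ≈ 1.6000)
H³ = (8/5)³ = 512/125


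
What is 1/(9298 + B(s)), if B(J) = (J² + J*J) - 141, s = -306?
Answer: 1/196429 ≈ 5.0909e-6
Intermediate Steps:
B(J) = -141 + 2*J² (B(J) = (J² + J²) - 141 = 2*J² - 141 = -141 + 2*J²)
1/(9298 + B(s)) = 1/(9298 + (-141 + 2*(-306)²)) = 1/(9298 + (-141 + 2*93636)) = 1/(9298 + (-141 + 187272)) = 1/(9298 + 187131) = 1/196429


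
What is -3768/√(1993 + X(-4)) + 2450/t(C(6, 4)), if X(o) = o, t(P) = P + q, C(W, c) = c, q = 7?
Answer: 2450/11 - 1256*√221/221 ≈ 138.24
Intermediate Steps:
t(P) = 7 + P (t(P) = P + 7 = 7 + P)
-3768/√(1993 + X(-4)) + 2450/t(C(6, 4)) = -3768/√(1993 - 4) + 2450/(7 + 4) = -3768*√221/663 + 2450/11 = -3768*√221/663 + 2450*(1/11) = -1256*√221/221 + 2450/11 = 2450/11 - 1256*√221/221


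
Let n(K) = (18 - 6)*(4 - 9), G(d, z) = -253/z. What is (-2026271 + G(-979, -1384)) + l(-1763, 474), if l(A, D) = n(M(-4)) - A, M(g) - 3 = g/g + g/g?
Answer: -2802001859/1384 ≈ -2.0246e+6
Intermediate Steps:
M(g) = 5 (M(g) = 3 + (g/g + g/g) = 3 + (1 + 1) = 3 + 2 = 5)
n(K) = -60 (n(K) = 12*(-5) = -60)
l(A, D) = -60 - A
(-2026271 + G(-979, -1384)) + l(-1763, 474) = (-2026271 - 253/(-1384)) + (-60 - 1*(-1763)) = (-2026271 - 253*(-1/1384)) + (-60 + 1763) = (-2026271 + 253/1384) + 1703 = -2804358811/1384 + 1703 = -2802001859/1384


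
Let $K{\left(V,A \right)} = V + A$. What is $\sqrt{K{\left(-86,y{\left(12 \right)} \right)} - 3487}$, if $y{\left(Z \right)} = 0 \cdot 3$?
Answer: $3 i \sqrt{397} \approx 59.775 i$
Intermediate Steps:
$y{\left(Z \right)} = 0$
$K{\left(V,A \right)} = A + V$
$\sqrt{K{\left(-86,y{\left(12 \right)} \right)} - 3487} = \sqrt{\left(0 - 86\right) - 3487} = \sqrt{-86 - 3487} = \sqrt{-3573} = 3 i \sqrt{397}$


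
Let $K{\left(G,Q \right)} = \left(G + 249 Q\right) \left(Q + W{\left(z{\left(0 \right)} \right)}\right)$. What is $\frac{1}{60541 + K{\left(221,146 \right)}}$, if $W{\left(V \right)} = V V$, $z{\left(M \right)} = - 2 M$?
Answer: $\frac{1}{5400491} \approx 1.8517 \cdot 10^{-7}$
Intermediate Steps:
$W{\left(V \right)} = V^{2}$
$K{\left(G,Q \right)} = Q \left(G + 249 Q\right)$ ($K{\left(G,Q \right)} = \left(G + 249 Q\right) \left(Q + \left(\left(-2\right) 0\right)^{2}\right) = \left(G + 249 Q\right) \left(Q + 0^{2}\right) = \left(G + 249 Q\right) \left(Q + 0\right) = \left(G + 249 Q\right) Q = Q \left(G + 249 Q\right)$)
$\frac{1}{60541 + K{\left(221,146 \right)}} = \frac{1}{60541 + 146 \left(221 + 249 \cdot 146\right)} = \frac{1}{60541 + 146 \left(221 + 36354\right)} = \frac{1}{60541 + 146 \cdot 36575} = \frac{1}{60541 + 5339950} = \frac{1}{5400491}$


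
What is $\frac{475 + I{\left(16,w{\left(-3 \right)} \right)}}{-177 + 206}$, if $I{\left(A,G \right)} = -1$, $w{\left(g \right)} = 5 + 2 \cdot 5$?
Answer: $\frac{474}{29} \approx 16.345$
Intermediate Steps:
$w{\left(g \right)} = 15$ ($w{\left(g \right)} = 5 + 10 = 15$)
$\frac{475 + I{\left(16,w{\left(-3 \right)} \right)}}{-177 + 206} = \frac{475 - 1}{-177 + 206} = \frac{474}{29}$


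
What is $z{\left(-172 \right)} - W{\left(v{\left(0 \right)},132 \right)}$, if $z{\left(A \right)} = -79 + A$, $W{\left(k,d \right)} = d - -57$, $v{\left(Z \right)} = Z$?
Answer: $-440$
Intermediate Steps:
$W{\left(k,d \right)} = 57 + d$ ($W{\left(k,d \right)} = d + 57 = 57 + d$)
$z{\left(-172 \right)} - W{\left(v{\left(0 \right)},132 \right)} = \left(-79 - 172\right) - \left(57 + 132\right) = -251 - 189 = -440$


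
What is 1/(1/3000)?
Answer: 3000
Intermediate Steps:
1/(1/3000) = 3000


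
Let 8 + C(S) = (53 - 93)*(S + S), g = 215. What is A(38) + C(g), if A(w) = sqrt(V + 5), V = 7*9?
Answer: -17208 + 2*sqrt(17) ≈ -17200.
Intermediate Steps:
C(S) = -8 - 80*S (C(S) = -8 + (53 - 93)*(S + S) = -8 - 80*S)
V = 63
A(w) = 2*sqrt(17) (A(w) = sqrt(63 + 5) = sqrt(68) = 2*sqrt(17))
A(38) + C(g) = 2*sqrt(17) + (-8 - 80*215) = 2*sqrt(17) + (-8 - 17200) = 2*sqrt(17) - 17208 = -17208 + 2*sqrt(17)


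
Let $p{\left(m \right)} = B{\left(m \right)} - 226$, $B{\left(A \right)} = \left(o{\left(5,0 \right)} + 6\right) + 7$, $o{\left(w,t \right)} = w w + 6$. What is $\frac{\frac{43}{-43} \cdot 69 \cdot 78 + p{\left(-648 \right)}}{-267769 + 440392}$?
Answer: $- \frac{5564}{172623} \approx -0.032232$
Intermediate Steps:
$o{\left(w,t \right)} = 6 + w^{2}$ ($o{\left(w,t \right)} = w^{2} + 6 = 6 + w^{2}$)
$B{\left(A \right)} = 44$ ($B{\left(A \right)} = \left(\left(6 + 5^{2}\right) + 6\right) + 7 = \left(\left(6 + 25\right) + 6\right) + 7 = \left(31 + 6\right) + 7 = 37 + 7 = 44$)
$p{\left(m \right)} = -182$ ($p{\left(m \right)} = 44 - 226 = -182$)
$\frac{\frac{43}{-43} \cdot 69 \cdot 78 + p{\left(-648 \right)}}{-267769 + 440392} = \frac{\frac{43}{-43} \cdot 69 \cdot 78 - 182}{-267769 + 440392} = \frac{43 \left(- \frac{1}{43}\right) 69 \cdot 78 - 182}{172623} = \left(\left(-1\right) 69 \cdot 78 - 182\right) \frac{1}{172623} = \left(\left(-69\right) 78 - 182\right) \frac{1}{172623} = \left(-5382 - 182\right) \frac{1}{172623} = \left(-5564\right) \frac{1}{172623} = - \frac{5564}{172623}$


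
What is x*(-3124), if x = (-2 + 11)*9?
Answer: -253044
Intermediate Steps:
x = 81 (x = 9*9 = 81)
x*(-3124) = 81*(-3124) = -253044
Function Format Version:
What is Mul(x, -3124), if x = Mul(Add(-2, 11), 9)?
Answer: -253044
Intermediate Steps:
x = 81 (x = Mul(9, 9) = 81)
Mul(x, -3124) = Mul(81, -3124) = -253044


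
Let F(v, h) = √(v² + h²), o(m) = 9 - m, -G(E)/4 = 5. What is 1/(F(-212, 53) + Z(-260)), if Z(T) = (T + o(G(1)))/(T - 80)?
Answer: -78540/5520193439 + 6126800*√17/5520193439 ≈ 0.0045620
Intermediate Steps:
G(E) = -20 (G(E) = -4*5 = -20)
F(v, h) = √(h² + v²)
Z(T) = (29 + T)/(-80 + T) (Z(T) = (T + (9 - 1*(-20)))/(T - 80) = (T + (9 + 20))/(-80 + T) = (T + 29)/(-80 + T) = (29 + T)/(-80 + T))
1/(F(-212, 53) + Z(-260)) = 1/(√(53² + (-212)²) + (29 - 260)/(-80 - 260)) = 1/(√(2809 + 44944) - 231/(-340)) = 1/(√47753 - 1/340*(-231)) = 1/(53*√17 + 231/340) = 1/(231/340 + 53*√17)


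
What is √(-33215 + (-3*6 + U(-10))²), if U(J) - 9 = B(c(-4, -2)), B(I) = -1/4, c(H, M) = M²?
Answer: I*√530071/4 ≈ 182.01*I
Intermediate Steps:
B(I) = -¼ (B(I) = -1*¼ = -¼)
U(J) = 35/4 (U(J) = 9 - ¼ = 35/4)
√(-33215 + (-3*6 + U(-10))²) = √(-33215 + (-3*6 + 35/4)²) = √(-33215 + (-18 + 35/4)²) = √(-33215 + (-37/4)²) = √(-33215 + 1369/16) = √(-530071/16) = I*√530071/4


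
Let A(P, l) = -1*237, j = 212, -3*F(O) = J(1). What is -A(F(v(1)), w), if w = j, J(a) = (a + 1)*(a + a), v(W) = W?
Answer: 237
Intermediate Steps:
J(a) = 2*a*(1 + a) (J(a) = (1 + a)*(2*a) = 2*a*(1 + a))
F(O) = -4/3 (F(O) = -2*(1 + 1)/3 = -2*2/3 = -⅓*4 = -4/3)
w = 212
A(P, l) = -237
-A(F(v(1)), w) = -1*(-237) = 237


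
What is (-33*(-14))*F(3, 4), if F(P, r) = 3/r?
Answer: 693/2 ≈ 346.50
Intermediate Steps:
(-33*(-14))*F(3, 4) = (-33*(-14))*(3/4) = 462*(3*(¼)) = 462*(¾) = 693/2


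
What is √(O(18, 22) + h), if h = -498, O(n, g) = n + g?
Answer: I*√458 ≈ 21.401*I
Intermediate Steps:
O(n, g) = g + n
√(O(18, 22) + h) = √((22 + 18) - 498) = √(40 - 498) = √(-458) = I*√458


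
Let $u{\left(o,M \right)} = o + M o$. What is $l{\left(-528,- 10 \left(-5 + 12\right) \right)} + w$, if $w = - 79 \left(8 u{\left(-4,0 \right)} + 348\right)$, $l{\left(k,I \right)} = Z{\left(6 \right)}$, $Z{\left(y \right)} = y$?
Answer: $-24958$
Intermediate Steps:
$l{\left(k,I \right)} = 6$
$w = -24964$ ($w = - 79 \left(8 \left(- 4 \left(1 + 0\right)\right) + 348\right) = - 79 \left(8 \left(\left(-4\right) 1\right) + 348\right) = - 79 \left(8 \left(-4\right) + 348\right) = - 79 \left(-32 + 348\right) = \left(-79\right) 316 = -24964$)
$l{\left(-528,- 10 \left(-5 + 12\right) \right)} + w = 6 - 24964 = -24958$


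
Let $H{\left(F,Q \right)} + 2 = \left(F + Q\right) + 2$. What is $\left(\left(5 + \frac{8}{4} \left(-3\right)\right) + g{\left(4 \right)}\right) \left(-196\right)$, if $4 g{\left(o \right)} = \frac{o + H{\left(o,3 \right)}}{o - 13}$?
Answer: $\frac{2303}{9} \approx 255.89$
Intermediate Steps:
$H{\left(F,Q \right)} = F + Q$ ($H{\left(F,Q \right)} = -2 + \left(\left(F + Q\right) + 2\right) = -2 + \left(2 + F + Q\right) = F + Q$)
$g{\left(o \right)} = \frac{3 + 2 o}{4 \left(-13 + o\right)}$ ($g{\left(o \right)} = \frac{\left(o + \left(o + 3\right)\right) \frac{1}{o - 13}}{4} = \frac{\left(o + \left(3 + o\right)\right) \frac{1}{-13 + o}}{4} = \frac{\left(3 + 2 o\right) \frac{1}{-13 + o}}{4} = \frac{\frac{1}{-13 + o} \left(3 + 2 o\right)}{4} = \frac{3 + 2 o}{4 \left(-13 + o\right)}$)
$\left(\left(5 + \frac{8}{4} \left(-3\right)\right) + g{\left(4 \right)}\right) \left(-196\right) = \left(\left(5 + \frac{8}{4} \left(-3\right)\right) + \frac{3 + 2 \cdot 4}{4 \left(-13 + 4\right)}\right) \left(-196\right) = \left(\left(5 + 8 \cdot \frac{1}{4} \left(-3\right)\right) + \frac{3 + 8}{4 \left(-9\right)}\right) \left(-196\right) = \left(\left(5 + 2 \left(-3\right)\right) + \frac{1}{4} \left(- \frac{1}{9}\right) 11\right) \left(-196\right) = \left(\left(5 - 6\right) - \frac{11}{36}\right) \left(-196\right) = \left(-1 - \frac{11}{36}\right) \left(-196\right) = \left(- \frac{47}{36}\right) \left(-196\right) = \frac{2303}{9}$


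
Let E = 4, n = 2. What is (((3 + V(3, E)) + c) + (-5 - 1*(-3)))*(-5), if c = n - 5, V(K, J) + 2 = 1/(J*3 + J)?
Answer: 315/16 ≈ 19.688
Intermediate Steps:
V(K, J) = -2 + 1/(4*J) (V(K, J) = -2 + 1/(J*3 + J) = -2 + 1/(3*J + J) = -2 + 1/(4*J))
c = -3 (c = 2 - 5 = -3)
(((3 + V(3, E)) + c) + (-5 - 1*(-3)))*(-5) = (((3 + (-2 + (¼)/4)) - 3) + (-5 - 1*(-3)))*(-5) = (((3 + (-2 + (¼)*(¼))) - 3) + (-5 + 3))*(-5) = (((3 + (-2 + 1/16)) - 3) - 2)*(-5) = (((3 - 31/16) - 3) - 2)*(-5) = ((17/16 - 3) - 2)*(-5) = (-31/16 - 2)*(-5) = -63/16*(-5) = 315/16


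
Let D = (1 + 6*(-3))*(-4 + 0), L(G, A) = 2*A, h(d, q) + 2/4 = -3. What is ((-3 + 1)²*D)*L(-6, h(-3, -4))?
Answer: -1904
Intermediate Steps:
h(d, q) = -7/2 (h(d, q) = -½ - 3 = -7/2)
D = 68 (D = (1 - 18)*(-4) = -17*(-4) = 68)
((-3 + 1)²*D)*L(-6, h(-3, -4)) = ((-3 + 1)²*68)*(2*(-7/2)) = ((-2)²*68)*(-7) = (4*68)*(-7) = 272*(-7) = -1904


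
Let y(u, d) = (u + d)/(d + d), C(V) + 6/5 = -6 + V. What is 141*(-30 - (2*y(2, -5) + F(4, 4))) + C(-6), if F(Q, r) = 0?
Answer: -21639/5 ≈ -4327.8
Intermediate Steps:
C(V) = -36/5 + V (C(V) = -6/5 + (-6 + V) = -36/5 + V)
y(u, d) = (d + u)/(2*d) (y(u, d) = (d + u)/((2*d)) = (d + u)*(1/(2*d)) = (d + u)/(2*d))
141*(-30 - (2*y(2, -5) + F(4, 4))) + C(-6) = 141*(-30 - (2*((½)*(-5 + 2)/(-5)) + 0)) + (-36/5 - 6) = 141*(-30 - (2*((½)*(-⅕)*(-3)) + 0)) - 66/5 = 141*(-30 - (2*(3/10) + 0)) - 66/5 = 141*(-30 - (⅗ + 0)) - 66/5 = 141*(-30 - 1*⅗) - 66/5 = 141*(-30 - ⅗) - 66/5 = 141*(-153/5) - 66/5 = -21573/5 - 66/5 = -21639/5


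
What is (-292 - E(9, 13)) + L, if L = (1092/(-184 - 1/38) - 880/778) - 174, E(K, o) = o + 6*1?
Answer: -63740629/129537 ≈ -492.06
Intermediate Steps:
E(K, o) = 6 + o (E(K, o) = o + 6 = 6 + o)
L = -23454622/129537 (L = (1092/(-184 - 1*1/38) - 880*1/778) - 174 = (1092/(-184 - 1/38) - 440/389) - 174 = (1092/(-6993/38) - 440/389) - 174 = (1092*(-38/6993) - 440/389) - 174 = (-1976/333 - 440/389) - 174 = -915184/129537 - 174 = -23454622/129537 ≈ -181.06)
(-292 - E(9, 13)) + L = (-292 - (6 + 13)) - 23454622/129537 = (-292 - 1*19) - 23454622/129537 = (-292 - 19) - 23454622/129537 = -311 - 23454622/129537 = -63740629/129537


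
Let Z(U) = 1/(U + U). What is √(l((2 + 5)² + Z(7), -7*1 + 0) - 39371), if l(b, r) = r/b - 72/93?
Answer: I*√17857613575761/21297 ≈ 198.42*I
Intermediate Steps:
Z(U) = 1/(2*U)
l(b, r) = -24/31 + r/b (l(b, r) = r/b - 72*1/93 = r/b - 24/31 = -24/31 + r/b)
√(l((2 + 5)² + Z(7), -7*1 + 0) - 39371) = √((-24/31 + (-7*1 + 0)/((2 + 5)² + (½)/7)) - 39371) = √((-24/31 + (-7 + 0)/(7² + (½)*(⅐))) - 39371) = √((-24/31 - 7/(49 + 1/14)) - 39371) = √((-24/31 - 7/687/14) - 39371) = √((-24/31 - 7*14/687) - 39371) = √((-24/31 - 98/687) - 39371) = √(-19526/21297 - 39371) = √(-838503713/21297) = I*√17857613575761/21297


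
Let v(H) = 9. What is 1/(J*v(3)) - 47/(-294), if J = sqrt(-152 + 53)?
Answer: 47/294 - I*sqrt(11)/297 ≈ 0.15986 - 0.011167*I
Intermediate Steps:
J = 3*I*sqrt(11) (J = sqrt(-99) = 3*I*sqrt(11) ≈ 9.9499*I)
1/(J*v(3)) - 47/(-294) = 1/((3*I*sqrt(11))*9) - 47/(-294) = -I*sqrt(11)/33*(1/9) - 47*(-1/294) = -I*sqrt(11)/297 + 47/294 = 47/294 - I*sqrt(11)/297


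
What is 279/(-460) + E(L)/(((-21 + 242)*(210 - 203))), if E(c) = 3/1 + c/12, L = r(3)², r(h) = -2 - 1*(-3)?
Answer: -322646/533715 ≈ -0.60453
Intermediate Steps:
r(h) = 1 (r(h) = -2 + 3 = 1)
L = 1 (L = 1² = 1)
E(c) = 3 + c/12 (E(c) = 3*1 + c*(1/12) = 3 + c/12)
279/(-460) + E(L)/(((-21 + 242)*(210 - 203))) = 279/(-460) + (3 + (1/12)*1)/(((-21 + 242)*(210 - 203))) = 279*(-1/460) + (3 + 1/12)/((221*7)) = -279/460 + (37/12)/1547 = -279/460 + (37/12)*(1/1547) = -279/460 + 37/18564 = -322646/533715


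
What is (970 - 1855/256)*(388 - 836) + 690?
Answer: -1722495/4 ≈ -4.3062e+5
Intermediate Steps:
(970 - 1855/256)*(388 - 836) + 690 = (970 - 1855*1/256)*(-448) + 690 = (970 - 1855/256)*(-448) + 690 = (246465/256)*(-448) + 690 = -1725255/4 + 690 = -1722495/4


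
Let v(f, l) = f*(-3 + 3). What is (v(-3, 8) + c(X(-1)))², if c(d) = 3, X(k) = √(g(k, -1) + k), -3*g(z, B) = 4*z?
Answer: 9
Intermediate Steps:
g(z, B) = -4*z/3
v(f, l) = 0 (v(f, l) = f*0 = 0)
X(k) = √3*√(-k)/3 (X(k) = √(-4*k/3 + k) = √(-k/3) = √3*√(-k)/3)
(v(-3, 8) + c(X(-1)))² = (0 + 3)² = 3² = 9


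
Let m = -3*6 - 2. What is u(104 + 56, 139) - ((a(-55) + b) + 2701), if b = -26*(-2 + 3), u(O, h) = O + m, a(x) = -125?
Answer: -2410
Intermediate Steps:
m = -20 (m = -18 - 2 = -20)
u(O, h) = -20 + O (u(O, h) = O - 20 = -20 + O)
b = -26 (b = -26*1 = -26)
u(104 + 56, 139) - ((a(-55) + b) + 2701) = (-20 + (104 + 56)) - ((-125 - 26) + 2701) = (-20 + 160) - (-151 + 2701) = 140 - 1*2550 = 140 - 2550 = -2410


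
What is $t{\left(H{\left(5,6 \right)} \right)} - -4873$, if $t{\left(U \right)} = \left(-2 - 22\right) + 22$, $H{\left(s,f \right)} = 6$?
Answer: $4871$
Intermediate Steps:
$t{\left(U \right)} = -2$ ($t{\left(U \right)} = -24 + 22 = -2$)
$t{\left(H{\left(5,6 \right)} \right)} - -4873 = -2 - -4873 = -2 + 4873 = 4871$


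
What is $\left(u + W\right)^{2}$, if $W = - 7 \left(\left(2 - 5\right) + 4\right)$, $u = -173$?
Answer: $32400$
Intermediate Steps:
$W = -7$ ($W = - 7 \left(-3 + 4\right) = \left(-7\right) 1 = -7$)
$\left(u + W\right)^{2} = \left(-173 - 7\right)^{2} = \left(-180\right)^{2} = 32400$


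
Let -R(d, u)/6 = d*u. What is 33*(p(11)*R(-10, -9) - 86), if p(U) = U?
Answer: -198858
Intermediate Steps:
R(d, u) = -6*d*u
33*(p(11)*R(-10, -9) - 86) = 33*(11*(-6*(-10)*(-9)) - 86) = 33*(11*(-540) - 86) = 33*(-5940 - 86) = 33*(-6026) = -198858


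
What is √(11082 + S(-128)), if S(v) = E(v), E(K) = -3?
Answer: 3*√1231 ≈ 105.26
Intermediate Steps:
S(v) = -3
√(11082 + S(-128)) = √(11082 - 3) = √11079 = 3*√1231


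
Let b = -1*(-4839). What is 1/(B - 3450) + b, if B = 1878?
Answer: 7606907/1572 ≈ 4839.0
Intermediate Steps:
b = 4839
1/(B - 3450) + b = 1/(1878 - 3450) + 4839 = 1/(-1572) + 4839 = -1/1572 + 4839 = 7606907/1572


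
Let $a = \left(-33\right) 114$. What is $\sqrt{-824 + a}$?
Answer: $i \sqrt{4586} \approx 67.72 i$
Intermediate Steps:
$a = -3762$
$\sqrt{-824 + a} = \sqrt{-824 - 3762} = \sqrt{-4586} = i \sqrt{4586}$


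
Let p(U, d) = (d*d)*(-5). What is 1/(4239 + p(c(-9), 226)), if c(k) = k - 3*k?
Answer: -1/251141 ≈ -3.9818e-6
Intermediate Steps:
c(k) = -2*k
p(U, d) = -5*d² (p(U, d) = d²*(-5) = -5*d²)
1/(4239 + p(c(-9), 226)) = 1/(4239 - 5*226²) = 1/(4239 - 5*51076) = 1/(4239 - 255380) = 1/(-251141) = -1/251141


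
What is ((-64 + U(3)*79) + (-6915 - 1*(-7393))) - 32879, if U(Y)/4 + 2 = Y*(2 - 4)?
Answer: -34993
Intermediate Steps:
U(Y) = -8 - 8*Y (U(Y) = -8 + 4*(Y*(2 - 4)) = -8 + 4*(Y*(-2)) = -8 + 4*(-2*Y) = -8 - 8*Y)
((-64 + U(3)*79) + (-6915 - 1*(-7393))) - 32879 = ((-64 + (-8 - 8*3)*79) + (-6915 - 1*(-7393))) - 32879 = ((-64 + (-8 - 24)*79) + (-6915 + 7393)) - 32879 = ((-64 - 32*79) + 478) - 32879 = ((-64 - 2528) + 478) - 32879 = (-2592 + 478) - 32879 = -2114 - 32879 = -34993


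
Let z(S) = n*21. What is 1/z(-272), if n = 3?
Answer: 1/63 ≈ 0.015873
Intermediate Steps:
z(S) = 63 (z(S) = 3*21 = 63)
1/z(-272) = 1/63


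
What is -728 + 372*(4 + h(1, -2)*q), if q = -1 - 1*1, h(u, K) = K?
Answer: 2248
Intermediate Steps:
q = -2 (q = -1 - 1 = -2)
-728 + 372*(4 + h(1, -2)*q) = -728 + 372*(4 - 2*(-2)) = -728 + 372*(4 + 4) = -728 + 372*8 = -728 + 2976 = 2248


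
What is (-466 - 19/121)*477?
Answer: -26905185/121 ≈ -2.2236e+5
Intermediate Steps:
(-466 - 19/121)*477 = -56405/121*477 = -26905185/121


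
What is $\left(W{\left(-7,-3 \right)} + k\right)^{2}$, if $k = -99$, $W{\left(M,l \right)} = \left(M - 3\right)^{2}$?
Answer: $1$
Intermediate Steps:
$W{\left(M,l \right)} = \left(-3 + M\right)^{2}$
$\left(W{\left(-7,-3 \right)} + k\right)^{2} = \left(\left(-3 - 7\right)^{2} - 99\right)^{2} = \left(\left(-10\right)^{2} - 99\right)^{2} = \left(100 - 99\right)^{2} = 1^{2} = 1$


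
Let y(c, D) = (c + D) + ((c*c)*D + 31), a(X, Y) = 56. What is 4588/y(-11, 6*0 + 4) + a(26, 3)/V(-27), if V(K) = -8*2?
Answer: 1405/254 ≈ 5.5315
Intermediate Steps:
V(K) = -16
y(c, D) = 31 + D + c + D*c² (y(c, D) = (D + c) + (c²*D + 31) = (D + c) + (D*c² + 31) = (D + c) + (31 + D*c²) = 31 + D + c + D*c²)
4588/y(-11, 6*0 + 4) + a(26, 3)/V(-27) = 4588/(31 + (6*0 + 4) - 11 + (6*0 + 4)*(-11)²) + 56/(-16) = 4588/(31 + (0 + 4) - 11 + (0 + 4)*121) + 56*(-1/16) = 4588/(31 + 4 - 11 + 4*121) - 7/2 = 4588/(31 + 4 - 11 + 484) - 7/2 = 4588/508 - 7/2 = 4588*(1/508) - 7/2 = 1147/127 - 7/2 = 1405/254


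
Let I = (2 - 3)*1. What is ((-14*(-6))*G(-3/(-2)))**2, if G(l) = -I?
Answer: 7056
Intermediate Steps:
I = -1 (I = -1*1 = -1)
G(l) = 1 (G(l) = -1*(-1) = 1)
((-14*(-6))*G(-3/(-2)))**2 = (-14*(-6)*1)**2 = (84*1)**2 = 84**2 = 7056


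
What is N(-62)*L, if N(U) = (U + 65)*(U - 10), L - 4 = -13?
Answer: 1944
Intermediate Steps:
L = -9 (L = 4 - 13 = -9)
N(U) = (-10 + U)*(65 + U) (N(U) = (65 + U)*(-10 + U) = (-10 + U)*(65 + U))
N(-62)*L = (-650 + (-62)² + 55*(-62))*(-9) = (-650 + 3844 - 3410)*(-9) = -216*(-9) = 1944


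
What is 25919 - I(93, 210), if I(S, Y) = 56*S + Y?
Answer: 20501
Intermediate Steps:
I(S, Y) = Y + 56*S
25919 - I(93, 210) = 25919 - (210 + 56*93) = 25919 - (210 + 5208) = 25919 - 1*5418 = 25919 - 5418 = 20501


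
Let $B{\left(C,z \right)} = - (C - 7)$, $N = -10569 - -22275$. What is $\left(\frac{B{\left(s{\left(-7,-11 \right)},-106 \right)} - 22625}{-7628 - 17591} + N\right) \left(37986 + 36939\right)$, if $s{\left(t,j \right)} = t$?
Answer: $\frac{22120574158125}{25219} \approx 8.7714 \cdot 10^{8}$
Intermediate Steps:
$N = 11706$ ($N = -10569 + 22275 = 11706$)
$B{\left(C,z \right)} = 7 - C$ ($B{\left(C,z \right)} = - (C - 7) = - (-7 + C) = 7 - C$)
$\left(\frac{B{\left(s{\left(-7,-11 \right)},-106 \right)} - 22625}{-7628 - 17591} + N\right) \left(37986 + 36939\right) = \left(\frac{\left(7 - -7\right) - 22625}{-7628 - 17591} + 11706\right) \left(37986 + 36939\right) = \left(\frac{\left(7 + 7\right) - 22625}{-25219} + 11706\right) 74925 = \left(\left(14 - 22625\right) \left(- \frac{1}{25219}\right) + 11706\right) 74925 = \left(\left(-22611\right) \left(- \frac{1}{25219}\right) + 11706\right) 74925 = \left(\frac{22611}{25219} + 11706\right) 74925 = \frac{295236225}{25219} \cdot 74925 = \frac{22120574158125}{25219}$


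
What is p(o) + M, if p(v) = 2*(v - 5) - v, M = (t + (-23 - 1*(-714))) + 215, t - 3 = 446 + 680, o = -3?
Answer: 2022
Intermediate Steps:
t = 1129 (t = 3 + (446 + 680) = 3 + 1126 = 1129)
M = 2035 (M = (1129 + (-23 - 1*(-714))) + 215 = (1129 + (-23 + 714)) + 215 = (1129 + 691) + 215 = 1820 + 215 = 2035)
p(v) = -10 + v (p(v) = 2*(-5 + v) - v = (-10 + 2*v) - v = -10 + v)
p(o) + M = (-10 - 3) + 2035 = -13 + 2035 = 2022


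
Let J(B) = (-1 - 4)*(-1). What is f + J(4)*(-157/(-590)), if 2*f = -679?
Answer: -19952/59 ≈ -338.17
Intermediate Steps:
f = -679/2 (f = (½)*(-679) = -679/2 ≈ -339.50)
J(B) = 5 (J(B) = -5*(-1) = 5)
f + J(4)*(-157/(-590)) = -679/2 + 5*(-157/(-590)) = -679/2 + 5*(-157*(-1/590)) = -679/2 + 5*(157/590) = -679/2 + 157/118 = -19952/59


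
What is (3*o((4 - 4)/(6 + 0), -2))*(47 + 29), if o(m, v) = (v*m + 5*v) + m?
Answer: -2280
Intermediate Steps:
o(m, v) = m + 5*v + m*v (o(m, v) = (m*v + 5*v) + m = (5*v + m*v) + m = m + 5*v + m*v)
(3*o((4 - 4)/(6 + 0), -2))*(47 + 29) = (3*((4 - 4)/(6 + 0) + 5*(-2) + ((4 - 4)/(6 + 0))*(-2)))*(47 + 29) = (3*(0/6 - 10 + (0/6)*(-2)))*76 = (3*(0*(⅙) - 10 + (0*(⅙))*(-2)))*76 = (3*(0 - 10 + 0*(-2)))*76 = (3*(0 - 10 + 0))*76 = (3*(-10))*76 = -30*76 = -2280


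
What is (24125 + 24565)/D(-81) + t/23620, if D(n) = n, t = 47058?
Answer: -63680339/106290 ≈ -599.12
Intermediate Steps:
(24125 + 24565)/D(-81) + t/23620 = (24125 + 24565)/(-81) + 47058/23620 = 48690*(-1/81) + 47058*(1/23620) = -5410/9 + 23529/11810 = -63680339/106290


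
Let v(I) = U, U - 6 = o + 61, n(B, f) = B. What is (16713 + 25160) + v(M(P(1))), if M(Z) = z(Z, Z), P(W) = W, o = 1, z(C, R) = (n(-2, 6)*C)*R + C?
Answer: 41941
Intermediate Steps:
z(C, R) = C - 2*C*R (z(C, R) = (-2*C)*R + C = -2*C*R + C = C - 2*C*R)
M(Z) = Z*(1 - 2*Z)
U = 68 (U = 6 + (1 + 61) = 6 + 62 = 68)
v(I) = 68
(16713 + 25160) + v(M(P(1))) = (16713 + 25160) + 68 = 41873 + 68 = 41941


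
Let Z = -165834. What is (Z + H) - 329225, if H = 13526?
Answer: -481533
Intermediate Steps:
(Z + H) - 329225 = (-165834 + 13526) - 329225 = -152308 - 329225 = -481533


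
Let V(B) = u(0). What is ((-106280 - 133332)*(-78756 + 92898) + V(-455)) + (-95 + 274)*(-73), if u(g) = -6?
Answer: -3388605977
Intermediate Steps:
V(B) = -6
((-106280 - 133332)*(-78756 + 92898) + V(-455)) + (-95 + 274)*(-73) = ((-106280 - 133332)*(-78756 + 92898) - 6) + (-95 + 274)*(-73) = (-239612*14142 - 6) + 179*(-73) = (-3388592904 - 6) - 13067 = -3388592910 - 13067 = -3388605977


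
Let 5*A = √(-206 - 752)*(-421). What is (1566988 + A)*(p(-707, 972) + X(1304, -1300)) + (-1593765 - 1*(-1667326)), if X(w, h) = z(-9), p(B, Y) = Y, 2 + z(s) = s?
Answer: 1505949029 - 404581*I*√958/5 ≈ 1.5059e+9 - 2.5045e+6*I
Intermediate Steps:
z(s) = -2 + s
X(w, h) = -11 (X(w, h) = -2 - 9 = -11)
A = -421*I*√958/5 (A = (√(-206 - 752)*(-421))/5 = (√(-958)*(-421))/5 = ((I*√958)*(-421))/5 = (-421*I*√958)/5 = -421*I*√958/5 ≈ -2606.1*I)
(1566988 + A)*(p(-707, 972) + X(1304, -1300)) + (-1593765 - 1*(-1667326)) = (1566988 - 421*I*√958/5)*(972 - 11) + (-1593765 - 1*(-1667326)) = (1566988 - 421*I*√958/5)*961 + (-1593765 + 1667326) = (1505875468 - 404581*I*√958/5) + 73561 = 1505949029 - 404581*I*√958/5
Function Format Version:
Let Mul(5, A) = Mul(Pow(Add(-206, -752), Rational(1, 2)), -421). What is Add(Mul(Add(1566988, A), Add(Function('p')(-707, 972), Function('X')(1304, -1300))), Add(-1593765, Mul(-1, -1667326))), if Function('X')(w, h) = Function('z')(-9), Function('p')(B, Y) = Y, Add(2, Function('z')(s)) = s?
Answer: Add(1505949029, Mul(Rational(-404581, 5), I, Pow(958, Rational(1, 2)))) ≈ Add(1.5059e+9, Mul(-2.5045e+6, I))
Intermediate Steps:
Function('z')(s) = Add(-2, s)
Function('X')(w, h) = -11 (Function('X')(w, h) = Add(-2, -9) = -11)
A = Mul(Rational(-421, 5), I, Pow(958, Rational(1, 2))) (A = Mul(Rational(1, 5), Mul(Pow(Add(-206, -752), Rational(1, 2)), -421)) = Mul(Rational(1, 5), Mul(Pow(-958, Rational(1, 2)), -421)) = Mul(Rational(1, 5), Mul(Mul(I, Pow(958, Rational(1, 2))), -421)) = Mul(Rational(1, 5), Mul(-421, I, Pow(958, Rational(1, 2)))) = Mul(Rational(-421, 5), I, Pow(958, Rational(1, 2))) ≈ Mul(-2606.1, I))
Add(Mul(Add(1566988, A), Add(Function('p')(-707, 972), Function('X')(1304, -1300))), Add(-1593765, Mul(-1, -1667326))) = Add(Mul(Add(1566988, Mul(Rational(-421, 5), I, Pow(958, Rational(1, 2)))), Add(972, -11)), Add(-1593765, Mul(-1, -1667326))) = Add(Mul(Add(1566988, Mul(Rational(-421, 5), I, Pow(958, Rational(1, 2)))), 961), Add(-1593765, 1667326)) = Add(Add(1505875468, Mul(Rational(-404581, 5), I, Pow(958, Rational(1, 2)))), 73561) = Add(1505949029, Mul(Rational(-404581, 5), I, Pow(958, Rational(1, 2))))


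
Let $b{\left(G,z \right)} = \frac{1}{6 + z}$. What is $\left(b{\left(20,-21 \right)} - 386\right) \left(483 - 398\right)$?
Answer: $- \frac{98447}{3} \approx -32816.0$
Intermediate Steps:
$\left(b{\left(20,-21 \right)} - 386\right) \left(483 - 398\right) = \left(\frac{1}{6 - 21} - 386\right) \left(483 - 398\right) = \left(\frac{1}{-15} - 386\right) 85 = \left(- \frac{1}{15} - 386\right) 85 = \left(- \frac{5791}{15}\right) 85 = - \frac{98447}{3}$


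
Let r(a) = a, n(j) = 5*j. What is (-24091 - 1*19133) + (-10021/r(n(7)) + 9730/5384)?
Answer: -4099371537/94220 ≈ -43509.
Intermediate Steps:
(-24091 - 1*19133) + (-10021/r(n(7)) + 9730/5384) = (-24091 - 1*19133) + (-10021/(5*7) + 9730/5384) = (-24091 - 19133) + (-10021/35 + 9730*(1/5384)) = -43224 + (-10021*1/35 + 4865/2692) = -43224 + (-10021/35 + 4865/2692) = -43224 - 26806257/94220 = -4099371537/94220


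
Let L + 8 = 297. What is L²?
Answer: 83521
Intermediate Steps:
L = 289 (L = -8 + 297 = 289)
L² = 289² = 83521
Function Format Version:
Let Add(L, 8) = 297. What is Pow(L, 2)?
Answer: 83521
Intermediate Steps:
L = 289 (L = Add(-8, 297) = 289)
Pow(L, 2) = Pow(289, 2) = 83521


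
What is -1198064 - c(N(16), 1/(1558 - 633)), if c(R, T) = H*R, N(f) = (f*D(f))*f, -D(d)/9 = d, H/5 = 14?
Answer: 1382416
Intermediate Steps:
H = 70 (H = 5*14 = 70)
D(d) = -9*d
N(f) = -9*f³ (N(f) = (f*(-9*f))*f = (-9*f²)*f = -9*f³)
c(R, T) = 70*R
-1198064 - c(N(16), 1/(1558 - 633)) = -1198064 - 70*(-9*16³) = -1198064 - 70*(-9*4096) = -1198064 - 70*(-36864) = -1198064 - 1*(-2580480) = -1198064 + 2580480 = 1382416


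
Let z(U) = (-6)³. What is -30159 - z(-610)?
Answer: -29943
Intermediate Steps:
z(U) = -216
-30159 - z(-610) = -30159 - 1*(-216) = -30159 + 216 = -29943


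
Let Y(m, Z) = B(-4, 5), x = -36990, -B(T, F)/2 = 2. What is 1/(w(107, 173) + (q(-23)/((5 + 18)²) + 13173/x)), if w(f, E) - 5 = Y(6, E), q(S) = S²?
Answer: 12330/20269 ≈ 0.60832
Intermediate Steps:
B(T, F) = -4 (B(T, F) = -2*2 = -4)
Y(m, Z) = -4
w(f, E) = 1 (w(f, E) = 5 - 4 = 1)
1/(w(107, 173) + (q(-23)/((5 + 18)²) + 13173/x)) = 1/(1 + ((-23)²/((5 + 18)²) + 13173/(-36990))) = 1/(1 + (529/(23²) + 13173*(-1/36990))) = 1/(1 + (529/529 - 4391/12330)) = 1/(1 + (529*(1/529) - 4391/12330)) = 1/(1 + (1 - 4391/12330)) = 1/(1 + 7939/12330) = 1/(20269/12330) = 12330/20269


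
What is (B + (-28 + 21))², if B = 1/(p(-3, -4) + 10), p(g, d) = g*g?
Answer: 17424/361 ≈ 48.266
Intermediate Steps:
p(g, d) = g²
B = 1/19 (B = 1/((-3)² + 10) = 1/(9 + 10) = 1/19 ≈ 0.052632)
(B + (-28 + 21))² = (1/19 + (-28 + 21))² = (1/19 - 7)² = (-132/19)² = 17424/361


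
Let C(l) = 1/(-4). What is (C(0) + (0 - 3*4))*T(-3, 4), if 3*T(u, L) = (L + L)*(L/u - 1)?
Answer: 686/9 ≈ 76.222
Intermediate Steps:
C(l) = -¼ (C(l) = 1*(-¼) = -¼)
T(u, L) = 2*L*(-1 + L/u)/3 (T(u, L) = ((L + L)*(L/u - 1))/3 = ((2*L)*(-1 + L/u))/3 = (2*L*(-1 + L/u))/3 = 2*L*(-1 + L/u)/3)
(C(0) + (0 - 3*4))*T(-3, 4) = (-¼ + (0 - 3*4))*((⅔)*4*(4 - 1*(-3))/(-3)) = (-¼ + (0 - 3*4))*((⅔)*4*(-⅓)*(4 + 3)) = (-¼ + (0 - 12))*((⅔)*4*(-⅓)*7) = (-¼ - 12)*(-56/9) = -49/4*(-56/9) = 686/9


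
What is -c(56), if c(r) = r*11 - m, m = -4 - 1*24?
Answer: -644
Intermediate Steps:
m = -28 (m = -4 - 24 = -28)
c(r) = 28 + 11*r (c(r) = r*11 - 1*(-28) = 11*r + 28 = 28 + 11*r)
-c(56) = -(28 + 11*56) = -(28 + 616) = -1*644 = -644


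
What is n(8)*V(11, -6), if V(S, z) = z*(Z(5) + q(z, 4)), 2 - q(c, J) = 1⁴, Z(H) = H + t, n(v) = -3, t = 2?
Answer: 144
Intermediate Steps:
Z(H) = 2 + H (Z(H) = H + 2 = 2 + H)
q(c, J) = 1 (q(c, J) = 2 - 1*1⁴ = 2 - 1*1 = 2 - 1 = 1)
V(S, z) = 8*z (V(S, z) = z*((2 + 5) + 1) = z*(7 + 1) = z*8 = 8*z)
n(8)*V(11, -6) = -24*(-6) = -3*(-48) = 144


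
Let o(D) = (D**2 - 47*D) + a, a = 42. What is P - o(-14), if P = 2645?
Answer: 1749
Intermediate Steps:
o(D) = 42 + D**2 - 47*D (o(D) = (D**2 - 47*D) + 42 = 42 + D**2 - 47*D)
P - o(-14) = 2645 - (42 + (-14)**2 - 47*(-14)) = 2645 - (42 + 196 + 658) = 2645 - 1*896 = 2645 - 896 = 1749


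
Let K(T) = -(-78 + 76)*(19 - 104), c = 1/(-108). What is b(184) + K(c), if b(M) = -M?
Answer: -354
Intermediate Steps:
c = -1/108 ≈ -0.0092593
K(T) = -170 (K(T) = -(-2)*(-85) = -1*170 = -170)
b(184) + K(c) = -1*184 - 170 = -184 - 170 = -354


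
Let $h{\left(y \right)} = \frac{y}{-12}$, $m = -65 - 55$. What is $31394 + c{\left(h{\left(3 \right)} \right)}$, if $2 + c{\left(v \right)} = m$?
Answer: $31272$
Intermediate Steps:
$m = -120$
$h{\left(y \right)} = - \frac{y}{12}$ ($h{\left(y \right)} = y \left(- \frac{1}{12}\right) = - \frac{y}{12}$)
$c{\left(v \right)} = -122$ ($c{\left(v \right)} = -2 - 120 = -122$)
$31394 + c{\left(h{\left(3 \right)} \right)} = 31394 - 122 = 31272$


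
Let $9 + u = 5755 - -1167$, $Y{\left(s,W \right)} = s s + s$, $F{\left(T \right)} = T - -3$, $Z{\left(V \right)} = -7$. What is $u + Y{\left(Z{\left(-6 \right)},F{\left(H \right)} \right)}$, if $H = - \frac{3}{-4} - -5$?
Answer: $6955$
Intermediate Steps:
$H = \frac{23}{4}$ ($H = \left(-3\right) \left(- \frac{1}{4}\right) + 5 = \frac{3}{4} + 5 = \frac{23}{4} \approx 5.75$)
$F{\left(T \right)} = 3 + T$ ($F{\left(T \right)} = T + 3 = 3 + T$)
$Y{\left(s,W \right)} = s + s^{2}$ ($Y{\left(s,W \right)} = s^{2} + s = s + s^{2}$)
$u = 6913$ ($u = -9 + \left(5755 - -1167\right) = -9 + \left(5755 + 1167\right) = -9 + 6922 = 6913$)
$u + Y{\left(Z{\left(-6 \right)},F{\left(H \right)} \right)} = 6913 - 7 \left(1 - 7\right) = 6913 - -42 = 6913 + 42 = 6955$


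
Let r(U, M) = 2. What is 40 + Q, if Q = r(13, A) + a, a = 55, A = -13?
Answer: 97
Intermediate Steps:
Q = 57 (Q = 2 + 55 = 57)
40 + Q = 40 + 57 = 97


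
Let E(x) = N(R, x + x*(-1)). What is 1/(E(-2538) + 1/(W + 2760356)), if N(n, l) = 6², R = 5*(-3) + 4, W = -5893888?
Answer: 3133532/112807151 ≈ 0.027778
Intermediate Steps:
R = -11 (R = -15 + 4 = -11)
N(n, l) = 36
E(x) = 36
1/(E(-2538) + 1/(W + 2760356)) = 1/(36 + 1/(-5893888 + 2760356)) = 1/(36 + 1/(-3133532)) = 1/(36 - 1/3133532) = 1/(112807151/3133532) = 3133532/112807151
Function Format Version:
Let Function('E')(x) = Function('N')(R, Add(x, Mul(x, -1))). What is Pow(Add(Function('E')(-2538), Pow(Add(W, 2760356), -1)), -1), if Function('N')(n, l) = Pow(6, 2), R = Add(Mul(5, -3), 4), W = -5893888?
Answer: Rational(3133532, 112807151) ≈ 0.027778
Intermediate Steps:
R = -11 (R = Add(-15, 4) = -11)
Function('N')(n, l) = 36
Function('E')(x) = 36
Pow(Add(Function('E')(-2538), Pow(Add(W, 2760356), -1)), -1) = Pow(Add(36, Pow(Add(-5893888, 2760356), -1)), -1) = Pow(Add(36, Pow(-3133532, -1)), -1) = Pow(Add(36, Rational(-1, 3133532)), -1) = Pow(Rational(112807151, 3133532), -1) = Rational(3133532, 112807151)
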